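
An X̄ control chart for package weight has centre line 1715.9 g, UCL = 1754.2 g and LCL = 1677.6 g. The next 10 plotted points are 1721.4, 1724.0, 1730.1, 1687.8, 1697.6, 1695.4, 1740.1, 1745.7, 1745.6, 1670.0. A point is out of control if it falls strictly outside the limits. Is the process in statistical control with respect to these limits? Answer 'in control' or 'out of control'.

Compare each point to [1677.6, 1754.2]: sample 10 = 1670.0 < LCL.

out of control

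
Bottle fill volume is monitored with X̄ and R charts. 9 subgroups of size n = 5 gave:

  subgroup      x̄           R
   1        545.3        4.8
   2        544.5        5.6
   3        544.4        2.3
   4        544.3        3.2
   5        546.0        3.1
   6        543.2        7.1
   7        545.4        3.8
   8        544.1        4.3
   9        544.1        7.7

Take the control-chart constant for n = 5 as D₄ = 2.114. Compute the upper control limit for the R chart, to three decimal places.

9.842

R̄ = (4.8 + 5.6 + 2.3 + 3.2 + 3.1 + 7.1 + 3.8 + 4.3 + 7.7) / 9 = 41.9000 / 9 = 4.6556
UCL_R = D₄·R̄ = 2.114 × 4.6556 = 9.8418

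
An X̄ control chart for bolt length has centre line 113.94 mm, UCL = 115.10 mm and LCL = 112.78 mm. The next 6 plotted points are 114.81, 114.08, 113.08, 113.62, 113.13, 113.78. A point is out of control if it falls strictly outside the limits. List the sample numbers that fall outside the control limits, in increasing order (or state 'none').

All 6 points lie within [112.78, 115.10].

none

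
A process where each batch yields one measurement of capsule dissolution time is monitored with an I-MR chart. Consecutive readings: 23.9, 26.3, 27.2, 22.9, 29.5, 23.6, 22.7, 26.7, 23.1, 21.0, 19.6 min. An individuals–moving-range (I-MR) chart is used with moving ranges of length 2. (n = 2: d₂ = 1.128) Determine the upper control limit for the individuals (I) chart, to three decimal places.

X̄ = (23.9 + 26.3 + 27.2 + 22.9 + 29.5 + 23.6 + 22.7 + 26.7 + 23.1 + 21.0 + 19.6) / 11 = 24.2273
Moving ranges: 2.4, 0.9, 4.3, 6.6, 5.9, 0.9, 4.0, 3.6, 2.1, 1.4; M̄R̄ = 32.1000 / 10 = 3.2100
UCL = X̄ + 3·M̄R̄/d₂ = 24.2273 + 3 × 3.2100 / 1.128 = 32.7645

32.765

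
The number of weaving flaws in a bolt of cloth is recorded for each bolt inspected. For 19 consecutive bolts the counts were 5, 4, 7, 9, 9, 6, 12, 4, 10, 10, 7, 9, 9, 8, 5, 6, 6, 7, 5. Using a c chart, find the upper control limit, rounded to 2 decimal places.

c̄ = (5 + 4 + 7 + 9 + 9 + 6 + 12 + 4 + 10 + 10 + 7 + 9 + 9 + 8 + 5 + 6 + 6 + 7 + 5) / 19 = 138 / 19 = 7.2632
UCL = c̄ + 3√c̄ = 7.2632 + 3 × √7.2632 = 7.2632 + 3 × 2.6950 = 15.3482

15.35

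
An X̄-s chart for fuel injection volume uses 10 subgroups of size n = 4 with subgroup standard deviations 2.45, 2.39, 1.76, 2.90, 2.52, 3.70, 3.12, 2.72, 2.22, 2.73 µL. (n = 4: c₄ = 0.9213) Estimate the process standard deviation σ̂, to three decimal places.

2.877

s̄ = (2.45 + 2.39 + 1.76 + 2.90 + 2.52 + 3.70 + 3.12 + 2.72 + 2.22 + 2.73) / 10 = 2.6510
σ̂ = s̄ / c₄ = 2.6510 / 0.9213 = 2.8775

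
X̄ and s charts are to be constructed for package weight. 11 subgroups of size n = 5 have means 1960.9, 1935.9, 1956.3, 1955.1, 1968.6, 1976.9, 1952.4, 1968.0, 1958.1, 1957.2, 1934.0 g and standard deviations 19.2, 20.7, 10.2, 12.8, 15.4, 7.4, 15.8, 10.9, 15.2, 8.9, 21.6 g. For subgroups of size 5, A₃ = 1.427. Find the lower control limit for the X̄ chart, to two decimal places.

X̄̄ = (1960.9 + 1935.9 + 1956.3 + 1955.1 + 1968.6 + 1976.9 + 1952.4 + 1968.0 + 1958.1 + 1957.2 + 1934.0) / 11 = 1956.6727
s̄ = (19.2 + 20.7 + 10.2 + 12.8 + 15.4 + 7.4 + 15.8 + 10.9 + 15.2 + 8.9 + 21.6) / 11 = 14.3727
LCL = X̄̄ − A₃·s̄ = 1956.6727 − 1.427 × 14.3727 = 1936.1628

1936.16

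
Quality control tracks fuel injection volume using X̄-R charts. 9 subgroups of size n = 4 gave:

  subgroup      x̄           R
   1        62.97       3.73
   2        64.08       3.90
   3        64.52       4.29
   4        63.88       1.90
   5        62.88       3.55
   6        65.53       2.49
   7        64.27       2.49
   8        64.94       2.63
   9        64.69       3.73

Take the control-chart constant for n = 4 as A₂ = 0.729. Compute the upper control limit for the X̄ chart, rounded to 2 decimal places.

X̄̄ = (62.97 + 64.08 + 64.52 + 63.88 + 62.88 + 65.53 + 64.27 + 64.94 + 64.69) / 9 = 577.7600 / 9 = 64.1956
R̄ = (3.73 + 3.90 + 4.29 + 1.90 + 3.55 + 2.49 + 2.49 + 2.63 + 3.73) / 9 = 28.7100 / 9 = 3.1900
UCL = X̄̄ + A₂·R̄ = 64.1956 + 0.729 × 3.1900 = 66.5211

66.52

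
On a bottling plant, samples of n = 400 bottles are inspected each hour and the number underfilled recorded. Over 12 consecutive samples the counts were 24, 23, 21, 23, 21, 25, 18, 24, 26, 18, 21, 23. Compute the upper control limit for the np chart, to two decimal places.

p̄ = Σdᵢ / (k·n) = 267 / (12 × 400) = 0.05563
UCL = np̄ + 3·√(np̄(1−p̄)) = 22.2500 + 3 × √(22.2500×0.94437) = 22.2500 + 3 × 4.5839 = 36.0018

36.00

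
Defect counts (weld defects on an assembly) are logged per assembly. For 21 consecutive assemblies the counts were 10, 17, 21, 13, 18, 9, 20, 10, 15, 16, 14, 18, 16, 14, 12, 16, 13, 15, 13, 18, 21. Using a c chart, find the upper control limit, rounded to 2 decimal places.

26.88

c̄ = (10 + 17 + 21 + 13 + 18 + 9 + 20 + 10 + 15 + 16 + 14 + 18 + 16 + 14 + 12 + 16 + 13 + 15 + 13 + 18 + 21) / 21 = 319 / 21 = 15.1905
UCL = c̄ + 3√c̄ = 15.1905 + 3 × √15.1905 = 15.1905 + 3 × 3.8975 = 26.8830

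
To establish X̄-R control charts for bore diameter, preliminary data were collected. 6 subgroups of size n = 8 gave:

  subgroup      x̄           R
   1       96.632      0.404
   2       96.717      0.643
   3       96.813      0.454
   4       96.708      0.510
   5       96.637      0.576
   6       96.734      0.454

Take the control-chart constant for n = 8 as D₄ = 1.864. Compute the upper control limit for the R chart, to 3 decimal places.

R̄ = (0.404 + 0.643 + 0.454 + 0.510 + 0.576 + 0.454) / 6 = 3.0410 / 6 = 0.5068
UCL_R = D₄·R̄ = 1.864 × 0.5068 = 0.9447

0.945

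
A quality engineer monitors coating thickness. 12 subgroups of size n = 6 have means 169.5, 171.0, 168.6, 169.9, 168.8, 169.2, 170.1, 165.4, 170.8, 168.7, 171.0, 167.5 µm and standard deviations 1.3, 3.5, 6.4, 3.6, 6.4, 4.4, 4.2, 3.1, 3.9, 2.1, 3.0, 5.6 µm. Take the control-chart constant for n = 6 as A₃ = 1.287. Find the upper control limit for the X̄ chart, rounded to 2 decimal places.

174.30

X̄̄ = (169.5 + 171.0 + 168.6 + 169.9 + 168.8 + 169.2 + 170.1 + 165.4 + 170.8 + 168.7 + 171.0 + 167.5) / 12 = 169.2083
s̄ = (1.3 + 3.5 + 6.4 + 3.6 + 6.4 + 4.4 + 4.2 + 3.1 + 3.9 + 2.1 + 3.0 + 5.6) / 12 = 3.9583
UCL = X̄̄ + A₃·s̄ = 169.2083 + 1.287 × 3.9583 = 174.3027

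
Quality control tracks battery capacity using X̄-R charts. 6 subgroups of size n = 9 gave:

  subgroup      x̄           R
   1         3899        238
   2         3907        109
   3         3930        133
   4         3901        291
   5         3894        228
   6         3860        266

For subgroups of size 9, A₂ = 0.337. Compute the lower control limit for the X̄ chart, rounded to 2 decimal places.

X̄̄ = (3899 + 3907 + 3930 + 3901 + 3894 + 3860) / 6 = 23391.0000 / 6 = 3898.5000
R̄ = (238 + 109 + 133 + 291 + 228 + 266) / 6 = 1265.0000 / 6 = 210.8333
LCL = X̄̄ − A₂·R̄ = 3898.5000 − 0.337 × 210.8333 = 3827.4492

3827.45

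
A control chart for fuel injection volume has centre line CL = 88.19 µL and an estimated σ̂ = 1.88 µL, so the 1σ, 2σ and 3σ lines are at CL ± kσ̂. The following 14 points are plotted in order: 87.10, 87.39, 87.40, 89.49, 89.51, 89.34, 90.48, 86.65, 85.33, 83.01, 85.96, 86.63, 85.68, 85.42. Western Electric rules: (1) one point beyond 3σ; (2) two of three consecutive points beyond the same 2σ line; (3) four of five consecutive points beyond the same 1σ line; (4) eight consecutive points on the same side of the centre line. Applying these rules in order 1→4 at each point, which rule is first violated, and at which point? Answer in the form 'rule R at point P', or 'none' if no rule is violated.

rule 3 at point 13

Zone of each point (C = within 1σ̂, B = 1σ̂–2σ̂, A = 2σ̂–3σ̂, * = beyond 3σ̂; sign = side of CL): 1:-C, 2:-C, 3:-C, 4:+C, 5:+C, 6:+C, 7:+B, 8:-C, 9:-B, 10:-A, 11:-B, 12:-C, 13:-B, 14:-B
Rule 3 (four of five consecutive points beyond the same 1σ limit) is satisfied at point 13.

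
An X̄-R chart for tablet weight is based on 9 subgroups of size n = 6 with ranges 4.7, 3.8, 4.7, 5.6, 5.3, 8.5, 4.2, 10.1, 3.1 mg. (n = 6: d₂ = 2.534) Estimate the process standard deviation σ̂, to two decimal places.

2.19

R̄ = (4.7 + 3.8 + 4.7 + 5.6 + 5.3 + 8.5 + 4.2 + 10.1 + 3.1) / 9 = 5.5556
σ̂ = R̄ / d₂ = 5.5556 / 2.534 = 2.1924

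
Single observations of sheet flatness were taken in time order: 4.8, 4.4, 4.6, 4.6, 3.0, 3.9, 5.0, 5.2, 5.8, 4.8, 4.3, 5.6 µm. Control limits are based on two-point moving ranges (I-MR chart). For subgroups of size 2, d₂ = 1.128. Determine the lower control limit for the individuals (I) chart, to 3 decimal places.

2.781

X̄ = (4.8 + 4.4 + 4.6 + 4.6 + 3.0 + 3.9 + 5.0 + 5.2 + 5.8 + 4.8 + 4.3 + 5.6) / 12 = 4.6667
Moving ranges: 0.4, 0.2, 0.0, 1.6, 0.9, 1.1, 0.2, 0.6, 1.0, 0.5, 1.3; M̄R̄ = 7.8000 / 11 = 0.7091
LCL = X̄ − 3·M̄R̄/d₂ = 4.6667 − 3 × 0.7091 / 1.128 = 2.7808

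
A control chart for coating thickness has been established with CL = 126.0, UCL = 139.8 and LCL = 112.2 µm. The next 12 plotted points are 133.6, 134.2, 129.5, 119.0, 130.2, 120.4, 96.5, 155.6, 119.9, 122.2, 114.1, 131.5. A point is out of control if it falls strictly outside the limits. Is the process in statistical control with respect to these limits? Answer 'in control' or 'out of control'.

Compare each point to [112.2, 139.8]: sample 7 = 96.5 < LCL; sample 8 = 155.6 > UCL.

out of control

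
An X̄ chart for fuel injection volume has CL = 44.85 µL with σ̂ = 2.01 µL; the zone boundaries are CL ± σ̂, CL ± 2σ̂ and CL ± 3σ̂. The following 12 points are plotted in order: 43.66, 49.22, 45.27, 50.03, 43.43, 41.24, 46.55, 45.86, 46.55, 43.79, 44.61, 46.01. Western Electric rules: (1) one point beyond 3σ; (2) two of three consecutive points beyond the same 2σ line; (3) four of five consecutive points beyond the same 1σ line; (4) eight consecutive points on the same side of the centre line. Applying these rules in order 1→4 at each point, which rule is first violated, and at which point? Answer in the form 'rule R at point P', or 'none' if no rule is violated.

Zone of each point (C = within 1σ̂, B = 1σ̂–2σ̂, A = 2σ̂–3σ̂, * = beyond 3σ̂; sign = side of CL): 1:-C, 2:+A, 3:+C, 4:+A, 5:-C, 6:-B, 7:+C, 8:+C, 9:+C, 10:-C, 11:-C, 12:+C
Rule 2 (two of three consecutive points beyond the same 2σ limit) is satisfied at point 4.

rule 2 at point 4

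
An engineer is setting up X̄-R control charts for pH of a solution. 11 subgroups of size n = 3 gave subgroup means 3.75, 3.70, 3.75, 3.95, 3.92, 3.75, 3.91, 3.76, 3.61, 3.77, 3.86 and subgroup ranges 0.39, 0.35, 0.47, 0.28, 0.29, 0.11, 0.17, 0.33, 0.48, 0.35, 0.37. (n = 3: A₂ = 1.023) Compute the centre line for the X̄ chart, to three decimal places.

X̄̄ = (3.75 + 3.70 + 3.75 + 3.95 + 3.92 + 3.75 + 3.91 + 3.76 + 3.61 + 3.77 + 3.86) / 11 = 41.7300 / 11 = 3.7936
CL = X̄̄ = 3.7936

3.794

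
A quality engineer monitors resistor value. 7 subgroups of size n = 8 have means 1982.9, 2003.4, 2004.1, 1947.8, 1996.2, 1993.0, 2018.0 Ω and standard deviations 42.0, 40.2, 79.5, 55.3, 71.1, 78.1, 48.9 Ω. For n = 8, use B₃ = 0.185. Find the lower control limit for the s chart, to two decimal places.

10.97

s̄ = (42.0 + 40.2 + 79.5 + 55.3 + 71.1 + 78.1 + 48.9) / 7 = 59.3000
LCL_s = B₃·s̄ = 0.185 × 59.3000 = 10.9705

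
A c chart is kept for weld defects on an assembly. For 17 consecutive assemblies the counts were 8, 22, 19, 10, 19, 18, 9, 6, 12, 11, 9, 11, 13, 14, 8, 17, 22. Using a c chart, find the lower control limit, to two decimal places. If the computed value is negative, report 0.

c̄ = (8 + 22 + 19 + 10 + 19 + 18 + 9 + 6 + 12 + 11 + 9 + 11 + 13 + 14 + 8 + 17 + 22) / 17 = 228 / 17 = 13.4118
LCL = c̄ − 3√c̄ = 13.4118 − 3 × 3.6622 = 2.4251

2.43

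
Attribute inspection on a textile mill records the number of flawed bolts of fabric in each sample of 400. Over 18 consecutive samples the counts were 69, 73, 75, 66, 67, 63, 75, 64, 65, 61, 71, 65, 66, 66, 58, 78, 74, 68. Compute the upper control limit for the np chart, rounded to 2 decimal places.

90.54

p̄ = Σdᵢ / (k·n) = 1224 / (18 × 400) = 0.17000
UCL = np̄ + 3·√(np̄(1−p̄)) = 68.0000 + 3 × √(68.0000×0.83000) = 68.0000 + 3 × 7.5127 = 90.5380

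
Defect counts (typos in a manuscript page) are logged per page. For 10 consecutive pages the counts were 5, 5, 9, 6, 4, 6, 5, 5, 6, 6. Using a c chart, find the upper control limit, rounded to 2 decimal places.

12.86

c̄ = (5 + 5 + 9 + 6 + 4 + 6 + 5 + 5 + 6 + 6) / 10 = 57 / 10 = 5.7000
UCL = c̄ + 3√c̄ = 5.7000 + 3 × √5.7000 = 5.7000 + 3 × 2.3875 = 12.8624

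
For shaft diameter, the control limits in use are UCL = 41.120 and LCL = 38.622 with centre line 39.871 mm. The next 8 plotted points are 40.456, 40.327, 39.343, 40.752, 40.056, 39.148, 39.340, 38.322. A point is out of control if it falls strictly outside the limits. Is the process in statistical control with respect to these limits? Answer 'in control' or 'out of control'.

out of control

Compare each point to [38.622, 41.120]: sample 8 = 38.322 < LCL.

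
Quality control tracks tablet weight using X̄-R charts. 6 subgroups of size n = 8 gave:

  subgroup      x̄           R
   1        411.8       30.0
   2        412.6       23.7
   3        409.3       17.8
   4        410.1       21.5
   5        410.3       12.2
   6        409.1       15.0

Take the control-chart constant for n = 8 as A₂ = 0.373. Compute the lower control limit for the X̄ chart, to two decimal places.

X̄̄ = (411.8 + 412.6 + 409.3 + 410.1 + 410.3 + 409.1) / 6 = 2463.2000 / 6 = 410.5333
R̄ = (30.0 + 23.7 + 17.8 + 21.5 + 12.2 + 15.0) / 6 = 120.2000 / 6 = 20.0333
LCL = X̄̄ − A₂·R̄ = 410.5333 − 0.373 × 20.0333 = 403.0609

403.06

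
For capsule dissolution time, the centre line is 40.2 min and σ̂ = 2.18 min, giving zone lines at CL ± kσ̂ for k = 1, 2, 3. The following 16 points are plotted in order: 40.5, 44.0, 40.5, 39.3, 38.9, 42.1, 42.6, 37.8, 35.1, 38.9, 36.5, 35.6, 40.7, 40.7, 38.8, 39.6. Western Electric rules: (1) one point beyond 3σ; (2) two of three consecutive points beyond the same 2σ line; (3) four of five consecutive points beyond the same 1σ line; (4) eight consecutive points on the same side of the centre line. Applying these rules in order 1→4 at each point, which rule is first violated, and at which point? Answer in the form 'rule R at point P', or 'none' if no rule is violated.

Zone of each point (C = within 1σ̂, B = 1σ̂–2σ̂, A = 2σ̂–3σ̂, * = beyond 3σ̂; sign = side of CL): 1:+C, 2:+B, 3:+C, 4:-C, 5:-C, 6:+C, 7:+B, 8:-B, 9:-A, 10:-C, 11:-B, 12:-A, 13:+C, 14:+C, 15:-C, 16:-C
Rule 3 (four of five consecutive points beyond the same 1σ limit) is satisfied at point 12.

rule 3 at point 12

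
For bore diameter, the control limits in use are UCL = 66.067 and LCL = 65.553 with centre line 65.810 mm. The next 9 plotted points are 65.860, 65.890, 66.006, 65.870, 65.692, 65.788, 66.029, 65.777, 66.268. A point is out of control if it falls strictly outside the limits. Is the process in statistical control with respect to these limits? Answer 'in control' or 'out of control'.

Compare each point to [65.553, 66.067]: sample 9 = 66.268 > UCL.

out of control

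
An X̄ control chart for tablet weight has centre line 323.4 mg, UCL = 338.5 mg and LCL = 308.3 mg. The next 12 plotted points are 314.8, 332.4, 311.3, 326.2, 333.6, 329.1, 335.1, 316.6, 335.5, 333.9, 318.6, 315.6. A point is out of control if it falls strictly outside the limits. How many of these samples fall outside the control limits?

0

All 12 points lie within [308.3, 338.5].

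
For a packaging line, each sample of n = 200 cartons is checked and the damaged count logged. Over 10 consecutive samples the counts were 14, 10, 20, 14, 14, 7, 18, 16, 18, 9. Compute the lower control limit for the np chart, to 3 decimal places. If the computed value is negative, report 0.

3.175

p̄ = Σdᵢ / (k·n) = 140 / (10 × 200) = 0.07000
LCL = np̄ − 3·√(np̄(1−p̄)) = 14.0000 − 3 × 3.6083 = 3.1750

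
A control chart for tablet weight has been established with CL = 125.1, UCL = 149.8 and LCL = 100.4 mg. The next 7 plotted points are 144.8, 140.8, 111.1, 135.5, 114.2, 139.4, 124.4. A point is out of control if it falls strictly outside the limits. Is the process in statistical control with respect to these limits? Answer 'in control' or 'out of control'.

in control

All 7 points lie within [100.4, 149.8].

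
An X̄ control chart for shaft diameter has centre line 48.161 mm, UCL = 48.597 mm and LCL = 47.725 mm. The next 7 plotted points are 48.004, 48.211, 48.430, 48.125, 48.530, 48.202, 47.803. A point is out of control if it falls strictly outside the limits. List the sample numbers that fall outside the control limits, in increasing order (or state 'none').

All 7 points lie within [47.725, 48.597].

none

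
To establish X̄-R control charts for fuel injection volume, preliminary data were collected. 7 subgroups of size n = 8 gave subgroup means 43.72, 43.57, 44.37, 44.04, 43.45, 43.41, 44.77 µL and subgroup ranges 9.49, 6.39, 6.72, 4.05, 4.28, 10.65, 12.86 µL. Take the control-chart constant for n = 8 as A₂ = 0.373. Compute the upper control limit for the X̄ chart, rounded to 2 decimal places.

X̄̄ = (43.72 + 43.57 + 44.37 + 44.04 + 43.45 + 43.41 + 44.77) / 7 = 307.3300 / 7 = 43.9043
R̄ = (9.49 + 6.39 + 6.72 + 4.05 + 4.28 + 10.65 + 12.86) / 7 = 54.4400 / 7 = 7.7771
UCL = X̄̄ + A₂·R̄ = 43.9043 + 0.373 × 7.7771 = 46.8052

46.81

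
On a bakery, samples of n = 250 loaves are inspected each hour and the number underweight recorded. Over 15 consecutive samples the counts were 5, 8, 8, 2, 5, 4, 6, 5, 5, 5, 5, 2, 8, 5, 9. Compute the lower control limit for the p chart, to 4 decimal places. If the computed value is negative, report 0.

0.0000

p̄ = Σdᵢ / (k·n) = 82 / (15 × 250) = 0.02187
LCL = p̄ − 3·√(p̄(1−p̄)/n) = 0.02187 − 3 × 0.00925 = -0.00588 → 0 (negative, so LCL = 0)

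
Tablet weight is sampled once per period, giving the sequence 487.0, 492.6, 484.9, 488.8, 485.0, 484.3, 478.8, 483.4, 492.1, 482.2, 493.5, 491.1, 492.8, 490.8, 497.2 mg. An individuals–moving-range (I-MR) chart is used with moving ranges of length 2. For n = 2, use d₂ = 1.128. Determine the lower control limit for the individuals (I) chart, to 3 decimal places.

X̄ = (487.0 + 492.6 + 484.9 + 488.8 + 485.0 + 484.3 + 478.8 + 483.4 + 492.1 + 482.2 + 493.5 + 491.1 + 492.8 + 490.8 + 497.2) / 15 = 488.3000
Moving ranges: 5.6, 7.7, 3.9, 3.8, 0.7, 5.5, 4.6, 8.7, 9.9, 11.3, 2.4, 1.7, 2.0, 6.4; M̄R̄ = 74.2000 / 14 = 5.3000
LCL = X̄ − 3·M̄R̄/d₂ = 488.3000 − 3 × 5.3000 / 1.128 = 474.2043

474.204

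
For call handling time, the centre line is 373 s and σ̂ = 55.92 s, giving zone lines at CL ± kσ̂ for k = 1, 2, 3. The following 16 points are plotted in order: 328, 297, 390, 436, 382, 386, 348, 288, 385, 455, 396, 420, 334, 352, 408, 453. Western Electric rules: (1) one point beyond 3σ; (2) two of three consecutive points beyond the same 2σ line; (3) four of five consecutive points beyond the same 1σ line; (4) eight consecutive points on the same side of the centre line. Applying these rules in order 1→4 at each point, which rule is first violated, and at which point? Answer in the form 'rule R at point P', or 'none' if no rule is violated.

Zone of each point (C = within 1σ̂, B = 1σ̂–2σ̂, A = 2σ̂–3σ̂, * = beyond 3σ̂; sign = side of CL): 1:-C, 2:-B, 3:+C, 4:+B, 5:+C, 6:+C, 7:-C, 8:-B, 9:+C, 10:+B, 11:+C, 12:+C, 13:-C, 14:-C, 15:+C, 16:+B
No rule fires across all 16 points.

none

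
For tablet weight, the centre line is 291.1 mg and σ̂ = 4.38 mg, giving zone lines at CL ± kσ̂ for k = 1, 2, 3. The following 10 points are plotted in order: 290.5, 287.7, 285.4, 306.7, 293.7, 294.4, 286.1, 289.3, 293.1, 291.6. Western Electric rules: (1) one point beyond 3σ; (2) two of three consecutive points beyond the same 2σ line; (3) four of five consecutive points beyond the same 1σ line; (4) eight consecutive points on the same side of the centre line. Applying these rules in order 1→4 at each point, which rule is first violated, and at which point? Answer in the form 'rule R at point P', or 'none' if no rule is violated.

rule 1 at point 4

Zone of each point (C = within 1σ̂, B = 1σ̂–2σ̂, A = 2σ̂–3σ̂, * = beyond 3σ̂; sign = side of CL): 1:-C, 2:-C, 3:-B, 4:+*, 5:+C, 6:+C, 7:-B, 8:-C, 9:+C, 10:+C
Rule 1 (one point beyond the 3σ limits) is satisfied at point 4.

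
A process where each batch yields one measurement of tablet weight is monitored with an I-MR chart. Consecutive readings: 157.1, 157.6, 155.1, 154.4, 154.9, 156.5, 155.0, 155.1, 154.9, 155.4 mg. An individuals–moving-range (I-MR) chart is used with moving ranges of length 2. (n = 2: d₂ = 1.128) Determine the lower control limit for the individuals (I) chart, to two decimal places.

153.21

X̄ = (157.1 + 157.6 + 155.1 + 154.4 + 154.9 + 156.5 + 155.0 + 155.1 + 154.9 + 155.4) / 10 = 155.6000
Moving ranges: 0.5, 2.5, 0.7, 0.5, 1.6, 1.5, 0.1, 0.2, 0.5; M̄R̄ = 8.1000 / 9 = 0.9000
LCL = X̄ − 3·M̄R̄/d₂ = 155.6000 − 3 × 0.9000 / 1.128 = 153.2064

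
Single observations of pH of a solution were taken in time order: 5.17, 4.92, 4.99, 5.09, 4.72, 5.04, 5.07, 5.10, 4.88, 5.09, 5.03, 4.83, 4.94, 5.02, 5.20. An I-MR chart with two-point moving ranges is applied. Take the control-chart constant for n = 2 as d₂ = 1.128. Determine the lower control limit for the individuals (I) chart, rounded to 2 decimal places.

4.58

X̄ = (5.17 + 4.92 + 4.99 + 5.09 + 4.72 + 5.04 + 5.07 + 5.10 + 4.88 + 5.09 + 5.03 + 4.83 + 4.94 + 5.02 + 5.20) / 15 = 5.0060
Moving ranges: 0.25, 0.07, 0.10, 0.37, 0.32, 0.03, 0.03, 0.22, 0.21, 0.06, 0.20, 0.11, 0.08, 0.18; M̄R̄ = 2.2300 / 14 = 0.1593
LCL = X̄ − 3·M̄R̄/d₂ = 5.0060 − 3 × 0.1593 / 1.128 = 4.5824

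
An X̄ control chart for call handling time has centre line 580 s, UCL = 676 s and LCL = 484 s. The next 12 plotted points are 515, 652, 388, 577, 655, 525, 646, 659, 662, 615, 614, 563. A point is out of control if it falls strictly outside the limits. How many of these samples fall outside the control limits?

Compare each point to [484, 676]: sample 3 = 388 < LCL.

1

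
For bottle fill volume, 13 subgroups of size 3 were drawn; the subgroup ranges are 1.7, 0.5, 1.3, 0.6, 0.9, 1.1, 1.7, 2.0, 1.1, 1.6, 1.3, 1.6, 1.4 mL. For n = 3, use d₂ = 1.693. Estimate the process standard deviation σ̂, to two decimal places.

R̄ = (1.7 + 0.5 + 1.3 + 0.6 + 0.9 + 1.1 + 1.7 + 2.0 + 1.1 + 1.6 + 1.3 + 1.6 + 1.4) / 13 = 1.2923
σ̂ = R̄ / d₂ = 1.2923 / 1.693 = 0.7633

0.76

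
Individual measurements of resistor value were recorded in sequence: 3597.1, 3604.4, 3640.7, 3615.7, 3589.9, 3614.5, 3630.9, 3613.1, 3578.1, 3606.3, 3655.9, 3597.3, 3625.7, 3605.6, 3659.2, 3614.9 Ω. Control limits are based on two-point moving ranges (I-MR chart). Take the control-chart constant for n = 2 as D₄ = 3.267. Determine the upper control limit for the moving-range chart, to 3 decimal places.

Moving ranges: 7.3, 36.3, 25.0, 25.8, 24.6, 16.4, 17.8, 35.0, 28.2, 49.6, 58.6, 28.4, 20.1, 53.6, 44.3; M̄R̄ = 471.0000 / 15 = 31.4000
UCL_MR = D₄·M̄R̄ = 3.267 × 31.4000 = 102.5838

102.584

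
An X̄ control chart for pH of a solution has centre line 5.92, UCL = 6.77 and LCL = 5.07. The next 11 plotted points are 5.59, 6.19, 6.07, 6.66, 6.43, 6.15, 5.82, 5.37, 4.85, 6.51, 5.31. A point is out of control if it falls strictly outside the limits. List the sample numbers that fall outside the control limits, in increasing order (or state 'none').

9

Compare each point to [5.07, 6.77]: sample 9 = 4.85 < LCL.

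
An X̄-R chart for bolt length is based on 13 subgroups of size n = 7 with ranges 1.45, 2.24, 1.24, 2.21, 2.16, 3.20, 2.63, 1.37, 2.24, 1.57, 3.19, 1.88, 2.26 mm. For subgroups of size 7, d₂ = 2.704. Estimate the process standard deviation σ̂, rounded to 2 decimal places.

0.79

R̄ = (1.45 + 2.24 + 1.24 + 2.21 + 2.16 + 3.20 + 2.63 + 1.37 + 2.24 + 1.57 + 3.19 + 1.88 + 2.26) / 13 = 2.1262
σ̂ = R̄ / d₂ = 2.1262 / 2.704 = 0.7863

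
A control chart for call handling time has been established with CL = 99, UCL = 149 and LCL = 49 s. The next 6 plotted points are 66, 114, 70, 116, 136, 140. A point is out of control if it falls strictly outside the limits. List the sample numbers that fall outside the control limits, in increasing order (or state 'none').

none

All 6 points lie within [49, 149].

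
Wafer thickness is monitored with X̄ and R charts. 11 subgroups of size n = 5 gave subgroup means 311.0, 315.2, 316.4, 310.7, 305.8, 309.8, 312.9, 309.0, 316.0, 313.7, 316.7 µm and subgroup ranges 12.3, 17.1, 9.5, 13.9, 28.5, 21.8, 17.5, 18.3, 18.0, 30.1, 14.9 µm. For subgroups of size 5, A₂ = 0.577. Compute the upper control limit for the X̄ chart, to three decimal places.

323.063

X̄̄ = (311.0 + 315.2 + 316.4 + 310.7 + 305.8 + 309.8 + 312.9 + 309.0 + 316.0 + 313.7 + 316.7) / 11 = 3437.2000 / 11 = 312.4727
R̄ = (12.3 + 17.1 + 9.5 + 13.9 + 28.5 + 21.8 + 17.5 + 18.3 + 18.0 + 30.1 + 14.9) / 11 = 201.9000 / 11 = 18.3545
UCL = X̄̄ + A₂·R̄ = 312.4727 + 0.577 × 18.3545 = 323.0633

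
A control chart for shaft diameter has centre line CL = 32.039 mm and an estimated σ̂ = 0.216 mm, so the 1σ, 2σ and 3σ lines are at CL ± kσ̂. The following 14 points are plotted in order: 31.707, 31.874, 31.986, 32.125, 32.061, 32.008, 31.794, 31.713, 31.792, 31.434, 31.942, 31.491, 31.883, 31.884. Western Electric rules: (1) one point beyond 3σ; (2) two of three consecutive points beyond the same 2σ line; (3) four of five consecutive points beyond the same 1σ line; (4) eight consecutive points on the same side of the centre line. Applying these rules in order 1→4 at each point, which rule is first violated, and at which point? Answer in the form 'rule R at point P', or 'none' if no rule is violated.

rule 3 at point 10

Zone of each point (C = within 1σ̂, B = 1σ̂–2σ̂, A = 2σ̂–3σ̂, * = beyond 3σ̂; sign = side of CL): 1:-B, 2:-C, 3:-C, 4:+C, 5:+C, 6:-C, 7:-B, 8:-B, 9:-B, 10:-A, 11:-C, 12:-A, 13:-C, 14:-C
Rule 3 (four of five consecutive points beyond the same 1σ limit) is satisfied at point 10.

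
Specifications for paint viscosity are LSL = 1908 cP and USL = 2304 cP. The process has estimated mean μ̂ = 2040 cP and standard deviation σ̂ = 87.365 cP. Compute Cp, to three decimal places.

0.755

Cp = (USL − LSL) / (6σ̂) = (2304 − 1908) / (6 × 87.365) = 396.0000 / 524.1900 = 0.7555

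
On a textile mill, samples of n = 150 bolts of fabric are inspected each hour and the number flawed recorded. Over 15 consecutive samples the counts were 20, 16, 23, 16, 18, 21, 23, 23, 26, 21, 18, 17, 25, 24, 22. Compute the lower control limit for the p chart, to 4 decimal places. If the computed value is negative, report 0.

0.0543

p̄ = Σdᵢ / (k·n) = 313 / (15 × 150) = 0.13911
LCL = p̄ − 3·√(p̄(1−p̄)/n) = 0.13911 − 3 × 0.02826 = 0.05434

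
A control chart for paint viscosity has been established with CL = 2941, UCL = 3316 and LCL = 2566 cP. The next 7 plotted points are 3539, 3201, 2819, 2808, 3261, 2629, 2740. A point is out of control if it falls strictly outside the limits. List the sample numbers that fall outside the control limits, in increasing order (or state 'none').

1

Compare each point to [2566, 3316]: sample 1 = 3539 > UCL.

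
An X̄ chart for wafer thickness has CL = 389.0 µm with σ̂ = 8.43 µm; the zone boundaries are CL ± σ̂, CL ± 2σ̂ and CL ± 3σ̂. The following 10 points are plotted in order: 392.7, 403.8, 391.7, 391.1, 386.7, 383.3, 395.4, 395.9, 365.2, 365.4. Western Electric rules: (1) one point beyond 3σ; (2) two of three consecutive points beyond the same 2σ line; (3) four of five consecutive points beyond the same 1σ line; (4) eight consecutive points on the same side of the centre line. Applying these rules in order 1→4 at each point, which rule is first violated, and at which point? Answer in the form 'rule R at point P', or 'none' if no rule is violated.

Zone of each point (C = within 1σ̂, B = 1σ̂–2σ̂, A = 2σ̂–3σ̂, * = beyond 3σ̂; sign = side of CL): 1:+C, 2:+B, 3:+C, 4:+C, 5:-C, 6:-C, 7:+C, 8:+C, 9:-A, 10:-A
Rule 2 (two of three consecutive points beyond the same 2σ limit) is satisfied at point 10.

rule 2 at point 10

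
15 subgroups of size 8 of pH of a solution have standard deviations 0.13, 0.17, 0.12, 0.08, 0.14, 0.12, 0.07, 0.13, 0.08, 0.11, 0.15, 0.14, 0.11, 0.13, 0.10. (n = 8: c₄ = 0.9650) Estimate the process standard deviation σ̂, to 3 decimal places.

s̄ = (0.13 + 0.17 + 0.12 + 0.08 + 0.14 + 0.12 + 0.07 + 0.13 + 0.08 + 0.11 + 0.15 + 0.14 + 0.11 + 0.13 + 0.10) / 15 = 0.1187
σ̂ = s̄ / c₄ = 0.1187 / 0.9650 = 0.1230

0.123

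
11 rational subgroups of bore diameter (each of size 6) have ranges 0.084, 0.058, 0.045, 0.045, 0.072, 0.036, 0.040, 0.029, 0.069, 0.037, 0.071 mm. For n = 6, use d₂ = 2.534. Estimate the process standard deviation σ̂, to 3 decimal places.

R̄ = (0.084 + 0.058 + 0.045 + 0.045 + 0.072 + 0.036 + 0.040 + 0.029 + 0.069 + 0.037 + 0.071) / 11 = 0.0533
σ̂ = R̄ / d₂ = 0.0533 / 2.534 = 0.0210

0.021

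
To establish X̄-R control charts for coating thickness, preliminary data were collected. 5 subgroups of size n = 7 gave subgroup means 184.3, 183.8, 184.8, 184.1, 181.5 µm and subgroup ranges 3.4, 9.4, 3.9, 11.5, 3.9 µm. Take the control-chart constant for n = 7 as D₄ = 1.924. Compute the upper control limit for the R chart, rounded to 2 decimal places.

R̄ = (3.4 + 9.4 + 3.9 + 11.5 + 3.9) / 5 = 32.1000 / 5 = 6.4200
UCL_R = D₄·R̄ = 1.924 × 6.4200 = 12.3521

12.35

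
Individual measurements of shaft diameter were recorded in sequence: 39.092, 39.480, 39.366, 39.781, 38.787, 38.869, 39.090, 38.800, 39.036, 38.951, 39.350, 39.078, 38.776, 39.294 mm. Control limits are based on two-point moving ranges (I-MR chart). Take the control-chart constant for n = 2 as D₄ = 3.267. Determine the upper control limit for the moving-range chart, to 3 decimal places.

1.085

Moving ranges: 0.388, 0.114, 0.415, 0.994, 0.082, 0.221, 0.290, 0.236, 0.085, 0.399, 0.272, 0.302, 0.518; M̄R̄ = 4.3160 / 13 = 0.3320
UCL_MR = D₄·M̄R̄ = 3.267 × 0.3320 = 1.0846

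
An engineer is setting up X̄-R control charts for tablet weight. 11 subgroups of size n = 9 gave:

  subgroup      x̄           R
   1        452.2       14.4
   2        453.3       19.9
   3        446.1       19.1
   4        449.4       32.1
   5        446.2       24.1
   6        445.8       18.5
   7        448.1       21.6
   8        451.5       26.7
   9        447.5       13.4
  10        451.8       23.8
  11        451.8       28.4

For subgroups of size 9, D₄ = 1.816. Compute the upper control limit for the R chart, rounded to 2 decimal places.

39.95

R̄ = (14.4 + 19.9 + 19.1 + 32.1 + 24.1 + 18.5 + 21.6 + 26.7 + 13.4 + 23.8 + 28.4) / 11 = 242.0000 / 11 = 22.0000
UCL_R = D₄·R̄ = 1.816 × 22.0000 = 39.9520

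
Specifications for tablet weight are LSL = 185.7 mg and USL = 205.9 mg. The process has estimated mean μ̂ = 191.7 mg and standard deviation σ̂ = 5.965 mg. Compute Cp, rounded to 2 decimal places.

0.56

Cp = (USL − LSL) / (6σ̂) = (205.9 − 185.7) / (6 × 5.965) = 20.2000 / 35.7900 = 0.5644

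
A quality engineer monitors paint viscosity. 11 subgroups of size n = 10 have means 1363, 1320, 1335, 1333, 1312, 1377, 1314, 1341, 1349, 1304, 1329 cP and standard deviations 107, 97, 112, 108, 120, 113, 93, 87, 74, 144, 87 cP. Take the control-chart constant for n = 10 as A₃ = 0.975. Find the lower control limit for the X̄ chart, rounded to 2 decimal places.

X̄̄ = (1363 + 1320 + 1335 + 1333 + 1312 + 1377 + 1314 + 1341 + 1349 + 1304 + 1329) / 11 = 1334.2727
s̄ = (107 + 97 + 112 + 108 + 120 + 113 + 93 + 87 + 74 + 144 + 87) / 11 = 103.8182
LCL = X̄̄ − A₃·s̄ = 1334.2727 − 0.975 × 103.8182 = 1233.0500

1233.05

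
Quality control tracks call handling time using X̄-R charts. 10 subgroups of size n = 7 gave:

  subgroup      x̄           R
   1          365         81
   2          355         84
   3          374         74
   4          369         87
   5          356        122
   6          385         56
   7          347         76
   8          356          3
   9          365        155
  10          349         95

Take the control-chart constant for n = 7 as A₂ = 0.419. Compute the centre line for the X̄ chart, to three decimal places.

X̄̄ = (365 + 355 + 374 + 369 + 356 + 385 + 347 + 356 + 365 + 349) / 10 = 3621.0000 / 10 = 362.1000
CL = X̄̄ = 362.1000

362.100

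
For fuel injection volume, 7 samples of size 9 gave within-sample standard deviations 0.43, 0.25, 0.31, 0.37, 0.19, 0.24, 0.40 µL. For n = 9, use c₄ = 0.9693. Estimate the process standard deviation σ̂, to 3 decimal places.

0.323

s̄ = (0.43 + 0.25 + 0.31 + 0.37 + 0.19 + 0.24 + 0.40) / 7 = 0.3129
σ̂ = s̄ / c₄ = 0.3129 / 0.9693 = 0.3228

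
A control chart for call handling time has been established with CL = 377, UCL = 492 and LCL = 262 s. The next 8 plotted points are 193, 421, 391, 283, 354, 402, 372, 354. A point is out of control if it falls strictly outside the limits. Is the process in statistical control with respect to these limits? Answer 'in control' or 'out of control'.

out of control

Compare each point to [262, 492]: sample 1 = 193 < LCL.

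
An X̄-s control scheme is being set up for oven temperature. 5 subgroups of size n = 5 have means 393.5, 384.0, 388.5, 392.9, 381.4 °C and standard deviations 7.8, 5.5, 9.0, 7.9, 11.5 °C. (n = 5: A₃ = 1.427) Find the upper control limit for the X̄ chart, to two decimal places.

399.96

X̄̄ = (393.5 + 384.0 + 388.5 + 392.9 + 381.4) / 5 = 388.0600
s̄ = (7.8 + 5.5 + 9.0 + 7.9 + 11.5) / 5 = 8.3400
UCL = X̄̄ + A₃·s̄ = 388.0600 + 1.427 × 8.3400 = 399.9612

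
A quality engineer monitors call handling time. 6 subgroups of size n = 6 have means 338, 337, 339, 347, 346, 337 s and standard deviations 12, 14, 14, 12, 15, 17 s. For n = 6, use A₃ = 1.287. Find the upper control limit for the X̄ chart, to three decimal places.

358.685

X̄̄ = (338 + 337 + 339 + 347 + 346 + 337) / 6 = 340.6667
s̄ = (12 + 14 + 14 + 12 + 15 + 17) / 6 = 14.0000
UCL = X̄̄ + A₃·s̄ = 340.6667 + 1.287 × 14.0000 = 358.6847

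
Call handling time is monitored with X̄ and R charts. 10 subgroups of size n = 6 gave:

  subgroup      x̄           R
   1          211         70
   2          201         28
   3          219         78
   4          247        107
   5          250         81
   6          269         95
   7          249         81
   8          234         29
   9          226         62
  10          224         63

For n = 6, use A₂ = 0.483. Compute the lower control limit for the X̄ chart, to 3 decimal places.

X̄̄ = (211 + 201 + 219 + 247 + 250 + 269 + 249 + 234 + 226 + 224) / 10 = 2330.0000 / 10 = 233.0000
R̄ = (70 + 28 + 78 + 107 + 81 + 95 + 81 + 29 + 62 + 63) / 10 = 694.0000 / 10 = 69.4000
LCL = X̄̄ − A₂·R̄ = 233.0000 − 0.483 × 69.4000 = 199.4798

199.480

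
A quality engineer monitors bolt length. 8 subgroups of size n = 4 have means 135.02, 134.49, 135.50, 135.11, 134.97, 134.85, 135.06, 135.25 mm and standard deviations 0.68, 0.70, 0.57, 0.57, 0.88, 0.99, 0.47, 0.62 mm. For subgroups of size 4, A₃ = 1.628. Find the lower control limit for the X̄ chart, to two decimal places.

X̄̄ = (135.02 + 134.49 + 135.50 + 135.11 + 134.97 + 134.85 + 135.06 + 135.25) / 8 = 135.0312
s̄ = (0.68 + 0.70 + 0.57 + 0.57 + 0.88 + 0.99 + 0.47 + 0.62) / 8 = 0.6850
LCL = X̄̄ − A₃·s̄ = 135.0312 − 1.628 × 0.6850 = 133.9161

133.92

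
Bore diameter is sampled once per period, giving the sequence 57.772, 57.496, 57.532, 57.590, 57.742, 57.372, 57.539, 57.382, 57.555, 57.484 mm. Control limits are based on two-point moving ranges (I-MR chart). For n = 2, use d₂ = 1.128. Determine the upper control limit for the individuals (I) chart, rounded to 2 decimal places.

57.98

X̄ = (57.772 + 57.496 + 57.532 + 57.590 + 57.742 + 57.372 + 57.539 + 57.382 + 57.555 + 57.484) / 10 = 57.5464
Moving ranges: 0.276, 0.036, 0.058, 0.152, 0.370, 0.167, 0.157, 0.173, 0.071; M̄R̄ = 1.4600 / 9 = 0.1622
UCL = X̄ + 3·M̄R̄/d₂ = 57.5464 + 3 × 0.1622 / 1.128 = 57.9778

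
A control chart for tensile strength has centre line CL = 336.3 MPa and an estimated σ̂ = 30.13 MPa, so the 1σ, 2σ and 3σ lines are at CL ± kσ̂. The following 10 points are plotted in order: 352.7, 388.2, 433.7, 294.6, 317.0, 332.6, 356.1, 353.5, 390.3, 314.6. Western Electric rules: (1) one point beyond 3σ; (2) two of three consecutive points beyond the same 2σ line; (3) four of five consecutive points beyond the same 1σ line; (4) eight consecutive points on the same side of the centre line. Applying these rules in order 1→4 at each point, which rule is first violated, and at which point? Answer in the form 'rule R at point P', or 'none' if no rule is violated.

Zone of each point (C = within 1σ̂, B = 1σ̂–2σ̂, A = 2σ̂–3σ̂, * = beyond 3σ̂; sign = side of CL): 1:+C, 2:+B, 3:+*, 4:-B, 5:-C, 6:-C, 7:+C, 8:+C, 9:+B, 10:-C
Rule 1 (one point beyond the 3σ limits) is satisfied at point 3.

rule 1 at point 3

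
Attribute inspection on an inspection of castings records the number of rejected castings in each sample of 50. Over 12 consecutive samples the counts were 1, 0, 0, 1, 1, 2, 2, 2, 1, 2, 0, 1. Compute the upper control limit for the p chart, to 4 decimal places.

p̄ = Σdᵢ / (k·n) = 13 / (12 × 50) = 0.02167
UCL = p̄ + 3·√(p̄(1−p̄)/n) = 0.02167 + 3 × √(0.02167×0.97833/50) = 0.02167 + 3 × 0.02059 = 0.08344

0.0834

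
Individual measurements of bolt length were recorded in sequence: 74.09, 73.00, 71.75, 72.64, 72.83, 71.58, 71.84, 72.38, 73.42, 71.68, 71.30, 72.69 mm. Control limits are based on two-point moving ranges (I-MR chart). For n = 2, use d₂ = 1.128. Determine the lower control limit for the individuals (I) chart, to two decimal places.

70.01

X̄ = (74.09 + 73.00 + 71.75 + 72.64 + 72.83 + 71.58 + 71.84 + 72.38 + 73.42 + 71.68 + 71.30 + 72.69) / 12 = 72.4333
Moving ranges: 1.09, 1.25, 0.89, 0.19, 1.25, 0.26, 0.54, 1.04, 1.74, 0.38, 1.39; M̄R̄ = 10.0200 / 11 = 0.9109
LCL = X̄ − 3·M̄R̄/d₂ = 72.4333 − 3 × 0.9109 / 1.128 = 70.0107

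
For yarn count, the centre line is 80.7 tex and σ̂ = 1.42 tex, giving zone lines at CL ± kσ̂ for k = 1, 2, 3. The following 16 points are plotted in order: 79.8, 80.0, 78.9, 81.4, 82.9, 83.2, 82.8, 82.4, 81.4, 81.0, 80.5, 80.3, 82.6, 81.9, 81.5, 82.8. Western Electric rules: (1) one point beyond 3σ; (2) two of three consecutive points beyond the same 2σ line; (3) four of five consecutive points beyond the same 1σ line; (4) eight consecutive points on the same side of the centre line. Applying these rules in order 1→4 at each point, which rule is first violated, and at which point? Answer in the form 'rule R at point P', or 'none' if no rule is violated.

Zone of each point (C = within 1σ̂, B = 1σ̂–2σ̂, A = 2σ̂–3σ̂, * = beyond 3σ̂; sign = side of CL): 1:-C, 2:-C, 3:-B, 4:+C, 5:+B, 6:+B, 7:+B, 8:+B, 9:+C, 10:+C, 11:-C, 12:-C, 13:+B, 14:+C, 15:+C, 16:+B
Rule 3 (four of five consecutive points beyond the same 1σ limit) is satisfied at point 8.

rule 3 at point 8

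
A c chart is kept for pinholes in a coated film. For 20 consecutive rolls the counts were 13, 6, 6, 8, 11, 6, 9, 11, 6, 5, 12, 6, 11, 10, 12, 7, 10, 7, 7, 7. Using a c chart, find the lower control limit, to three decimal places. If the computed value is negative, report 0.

0.000

c̄ = (13 + 6 + 6 + 8 + 11 + 6 + 9 + 11 + 6 + 5 + 12 + 6 + 11 + 10 + 12 + 7 + 10 + 7 + 7 + 7) / 20 = 170 / 20 = 8.5000
LCL = c̄ − 3√c̄ = 8.5000 − 3 × 2.9155 = -0.2464 → 0 (cannot be negative)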